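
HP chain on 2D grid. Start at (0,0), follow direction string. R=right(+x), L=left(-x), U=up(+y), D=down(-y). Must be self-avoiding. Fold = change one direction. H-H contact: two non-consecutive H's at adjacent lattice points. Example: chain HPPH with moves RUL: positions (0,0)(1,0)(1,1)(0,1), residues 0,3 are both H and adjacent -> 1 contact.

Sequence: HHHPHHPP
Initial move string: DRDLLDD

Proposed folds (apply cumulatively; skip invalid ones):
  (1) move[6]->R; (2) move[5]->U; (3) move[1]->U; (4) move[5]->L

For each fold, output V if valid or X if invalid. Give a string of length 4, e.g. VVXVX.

Initial: DRDLLDD -> [(0, 0), (0, -1), (1, -1), (1, -2), (0, -2), (-1, -2), (-1, -3), (-1, -4)]
Fold 1: move[6]->R => DRDLLDR VALID
Fold 2: move[5]->U => DRDLLUR INVALID (collision), skipped
Fold 3: move[1]->U => DUDLLDR INVALID (collision), skipped
Fold 4: move[5]->L => DRDLLLR INVALID (collision), skipped

Answer: VXXX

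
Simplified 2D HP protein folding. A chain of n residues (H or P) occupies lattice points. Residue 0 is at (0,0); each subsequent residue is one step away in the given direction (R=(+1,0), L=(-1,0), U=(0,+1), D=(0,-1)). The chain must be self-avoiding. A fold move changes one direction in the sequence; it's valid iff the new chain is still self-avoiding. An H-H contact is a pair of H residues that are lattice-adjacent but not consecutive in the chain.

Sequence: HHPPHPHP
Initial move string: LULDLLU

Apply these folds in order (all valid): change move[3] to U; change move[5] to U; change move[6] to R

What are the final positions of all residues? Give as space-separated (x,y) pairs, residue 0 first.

Initial moves: LULDLLU
Fold: move[3]->U => LULULLU (positions: [(0, 0), (-1, 0), (-1, 1), (-2, 1), (-2, 2), (-3, 2), (-4, 2), (-4, 3)])
Fold: move[5]->U => LULULUU (positions: [(0, 0), (-1, 0), (-1, 1), (-2, 1), (-2, 2), (-3, 2), (-3, 3), (-3, 4)])
Fold: move[6]->R => LULULUR (positions: [(0, 0), (-1, 0), (-1, 1), (-2, 1), (-2, 2), (-3, 2), (-3, 3), (-2, 3)])

Answer: (0,0) (-1,0) (-1,1) (-2,1) (-2,2) (-3,2) (-3,3) (-2,3)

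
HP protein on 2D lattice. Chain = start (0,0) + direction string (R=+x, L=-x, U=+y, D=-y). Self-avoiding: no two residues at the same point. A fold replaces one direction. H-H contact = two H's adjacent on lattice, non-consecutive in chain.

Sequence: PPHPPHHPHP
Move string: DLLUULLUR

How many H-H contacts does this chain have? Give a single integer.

Answer: 0

Derivation:
Positions: [(0, 0), (0, -1), (-1, -1), (-2, -1), (-2, 0), (-2, 1), (-3, 1), (-4, 1), (-4, 2), (-3, 2)]
No H-H contacts found.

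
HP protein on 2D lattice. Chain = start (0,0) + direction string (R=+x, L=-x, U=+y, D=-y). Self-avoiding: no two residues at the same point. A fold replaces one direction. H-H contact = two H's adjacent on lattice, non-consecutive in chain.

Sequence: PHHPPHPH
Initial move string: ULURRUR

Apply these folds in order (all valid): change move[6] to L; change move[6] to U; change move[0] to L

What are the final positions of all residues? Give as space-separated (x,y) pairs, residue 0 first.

Answer: (0,0) (-1,0) (-2,0) (-2,1) (-1,1) (0,1) (0,2) (0,3)

Derivation:
Initial moves: ULURRUR
Fold: move[6]->L => ULURRUL (positions: [(0, 0), (0, 1), (-1, 1), (-1, 2), (0, 2), (1, 2), (1, 3), (0, 3)])
Fold: move[6]->U => ULURRUU (positions: [(0, 0), (0, 1), (-1, 1), (-1, 2), (0, 2), (1, 2), (1, 3), (1, 4)])
Fold: move[0]->L => LLURRUU (positions: [(0, 0), (-1, 0), (-2, 0), (-2, 1), (-1, 1), (0, 1), (0, 2), (0, 3)])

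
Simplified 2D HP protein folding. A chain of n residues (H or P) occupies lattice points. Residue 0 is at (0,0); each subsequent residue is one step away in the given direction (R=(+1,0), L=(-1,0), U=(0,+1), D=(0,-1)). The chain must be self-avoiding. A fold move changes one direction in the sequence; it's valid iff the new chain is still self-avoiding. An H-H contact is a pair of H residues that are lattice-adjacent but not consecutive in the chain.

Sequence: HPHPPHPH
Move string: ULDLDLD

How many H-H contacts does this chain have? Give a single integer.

Answer: 0

Derivation:
Positions: [(0, 0), (0, 1), (-1, 1), (-1, 0), (-2, 0), (-2, -1), (-3, -1), (-3, -2)]
No H-H contacts found.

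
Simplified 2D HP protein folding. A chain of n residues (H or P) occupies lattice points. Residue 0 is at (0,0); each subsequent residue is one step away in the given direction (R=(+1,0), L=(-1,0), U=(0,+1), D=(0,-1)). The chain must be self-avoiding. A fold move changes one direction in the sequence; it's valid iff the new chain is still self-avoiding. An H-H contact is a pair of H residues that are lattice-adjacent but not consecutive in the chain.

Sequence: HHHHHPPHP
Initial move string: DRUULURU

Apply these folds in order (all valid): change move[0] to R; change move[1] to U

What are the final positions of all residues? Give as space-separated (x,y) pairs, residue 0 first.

Answer: (0,0) (1,0) (1,1) (1,2) (1,3) (0,3) (0,4) (1,4) (1,5)

Derivation:
Initial moves: DRUULURU
Fold: move[0]->R => RRUULURU (positions: [(0, 0), (1, 0), (2, 0), (2, 1), (2, 2), (1, 2), (1, 3), (2, 3), (2, 4)])
Fold: move[1]->U => RUUULURU (positions: [(0, 0), (1, 0), (1, 1), (1, 2), (1, 3), (0, 3), (0, 4), (1, 4), (1, 5)])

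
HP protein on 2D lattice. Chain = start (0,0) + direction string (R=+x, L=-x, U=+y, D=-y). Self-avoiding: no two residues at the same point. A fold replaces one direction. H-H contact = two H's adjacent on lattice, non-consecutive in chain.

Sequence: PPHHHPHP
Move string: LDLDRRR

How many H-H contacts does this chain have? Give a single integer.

Positions: [(0, 0), (-1, 0), (-1, -1), (-2, -1), (-2, -2), (-1, -2), (0, -2), (1, -2)]
No H-H contacts found.

Answer: 0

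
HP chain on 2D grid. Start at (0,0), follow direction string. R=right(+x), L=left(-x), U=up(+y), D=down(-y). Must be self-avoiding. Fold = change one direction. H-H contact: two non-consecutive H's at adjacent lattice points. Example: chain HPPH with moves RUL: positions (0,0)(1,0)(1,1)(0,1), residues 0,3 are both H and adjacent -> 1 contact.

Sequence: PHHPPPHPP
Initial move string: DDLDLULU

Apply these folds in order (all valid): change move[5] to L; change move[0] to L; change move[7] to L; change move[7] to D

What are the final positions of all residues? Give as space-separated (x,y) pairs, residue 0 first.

Answer: (0,0) (-1,0) (-1,-1) (-2,-1) (-2,-2) (-3,-2) (-4,-2) (-5,-2) (-5,-3)

Derivation:
Initial moves: DDLDLULU
Fold: move[5]->L => DDLDLLLU (positions: [(0, 0), (0, -1), (0, -2), (-1, -2), (-1, -3), (-2, -3), (-3, -3), (-4, -3), (-4, -2)])
Fold: move[0]->L => LDLDLLLU (positions: [(0, 0), (-1, 0), (-1, -1), (-2, -1), (-2, -2), (-3, -2), (-4, -2), (-5, -2), (-5, -1)])
Fold: move[7]->L => LDLDLLLL (positions: [(0, 0), (-1, 0), (-1, -1), (-2, -1), (-2, -2), (-3, -2), (-4, -2), (-5, -2), (-6, -2)])
Fold: move[7]->D => LDLDLLLD (positions: [(0, 0), (-1, 0), (-1, -1), (-2, -1), (-2, -2), (-3, -2), (-4, -2), (-5, -2), (-5, -3)])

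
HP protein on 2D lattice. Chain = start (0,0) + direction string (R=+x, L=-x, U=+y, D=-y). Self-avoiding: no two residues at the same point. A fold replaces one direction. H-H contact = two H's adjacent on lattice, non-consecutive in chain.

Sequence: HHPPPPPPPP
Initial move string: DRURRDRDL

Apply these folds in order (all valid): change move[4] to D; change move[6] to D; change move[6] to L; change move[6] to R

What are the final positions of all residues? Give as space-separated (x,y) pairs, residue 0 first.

Initial moves: DRURRDRDL
Fold: move[4]->D => DRURDDRDL (positions: [(0, 0), (0, -1), (1, -1), (1, 0), (2, 0), (2, -1), (2, -2), (3, -2), (3, -3), (2, -3)])
Fold: move[6]->D => DRURDDDDL (positions: [(0, 0), (0, -1), (1, -1), (1, 0), (2, 0), (2, -1), (2, -2), (2, -3), (2, -4), (1, -4)])
Fold: move[6]->L => DRURDDLDL (positions: [(0, 0), (0, -1), (1, -1), (1, 0), (2, 0), (2, -1), (2, -2), (1, -2), (1, -3), (0, -3)])
Fold: move[6]->R => DRURDDRDL (positions: [(0, 0), (0, -1), (1, -1), (1, 0), (2, 0), (2, -1), (2, -2), (3, -2), (3, -3), (2, -3)])

Answer: (0,0) (0,-1) (1,-1) (1,0) (2,0) (2,-1) (2,-2) (3,-2) (3,-3) (2,-3)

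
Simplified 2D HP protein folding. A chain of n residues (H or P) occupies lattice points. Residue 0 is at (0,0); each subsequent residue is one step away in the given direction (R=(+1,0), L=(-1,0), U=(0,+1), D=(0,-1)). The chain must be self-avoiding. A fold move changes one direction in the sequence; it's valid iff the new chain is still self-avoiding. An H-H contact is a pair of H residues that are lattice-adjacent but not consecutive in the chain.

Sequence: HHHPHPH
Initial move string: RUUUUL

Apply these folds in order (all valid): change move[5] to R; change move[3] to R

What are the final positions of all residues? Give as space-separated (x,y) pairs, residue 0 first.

Answer: (0,0) (1,0) (1,1) (1,2) (2,2) (2,3) (3,3)

Derivation:
Initial moves: RUUUUL
Fold: move[5]->R => RUUUUR (positions: [(0, 0), (1, 0), (1, 1), (1, 2), (1, 3), (1, 4), (2, 4)])
Fold: move[3]->R => RUURUR (positions: [(0, 0), (1, 0), (1, 1), (1, 2), (2, 2), (2, 3), (3, 3)])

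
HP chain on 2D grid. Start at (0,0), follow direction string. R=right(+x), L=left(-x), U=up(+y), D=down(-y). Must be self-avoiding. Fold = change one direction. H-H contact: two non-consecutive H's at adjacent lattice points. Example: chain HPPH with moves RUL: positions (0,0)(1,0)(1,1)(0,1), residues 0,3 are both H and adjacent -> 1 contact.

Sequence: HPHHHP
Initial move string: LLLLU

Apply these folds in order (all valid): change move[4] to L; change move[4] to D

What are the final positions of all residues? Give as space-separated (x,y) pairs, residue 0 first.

Answer: (0,0) (-1,0) (-2,0) (-3,0) (-4,0) (-4,-1)

Derivation:
Initial moves: LLLLU
Fold: move[4]->L => LLLLL (positions: [(0, 0), (-1, 0), (-2, 0), (-3, 0), (-4, 0), (-5, 0)])
Fold: move[4]->D => LLLLD (positions: [(0, 0), (-1, 0), (-2, 0), (-3, 0), (-4, 0), (-4, -1)])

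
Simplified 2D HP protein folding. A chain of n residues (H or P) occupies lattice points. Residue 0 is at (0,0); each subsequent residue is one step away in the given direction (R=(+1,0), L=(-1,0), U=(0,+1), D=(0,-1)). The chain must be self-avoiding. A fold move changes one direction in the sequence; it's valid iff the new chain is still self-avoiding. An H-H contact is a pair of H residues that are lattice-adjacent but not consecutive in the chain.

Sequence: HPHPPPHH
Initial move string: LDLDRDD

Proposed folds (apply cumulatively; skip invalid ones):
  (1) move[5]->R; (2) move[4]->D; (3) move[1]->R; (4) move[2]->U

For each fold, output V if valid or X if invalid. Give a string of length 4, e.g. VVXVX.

Initial: LDLDRDD -> [(0, 0), (-1, 0), (-1, -1), (-2, -1), (-2, -2), (-1, -2), (-1, -3), (-1, -4)]
Fold 1: move[5]->R => LDLDRRD VALID
Fold 2: move[4]->D => LDLDDRD VALID
Fold 3: move[1]->R => LRLDDRD INVALID (collision), skipped
Fold 4: move[2]->U => LDUDDRD INVALID (collision), skipped

Answer: VVXX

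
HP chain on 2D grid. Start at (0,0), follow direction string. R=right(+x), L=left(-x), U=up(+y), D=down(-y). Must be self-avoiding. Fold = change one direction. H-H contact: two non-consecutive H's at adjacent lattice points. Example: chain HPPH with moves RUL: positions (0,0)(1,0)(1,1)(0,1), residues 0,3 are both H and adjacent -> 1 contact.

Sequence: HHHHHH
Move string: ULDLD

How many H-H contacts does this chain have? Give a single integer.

Positions: [(0, 0), (0, 1), (-1, 1), (-1, 0), (-2, 0), (-2, -1)]
H-H contact: residue 0 @(0,0) - residue 3 @(-1, 0)

Answer: 1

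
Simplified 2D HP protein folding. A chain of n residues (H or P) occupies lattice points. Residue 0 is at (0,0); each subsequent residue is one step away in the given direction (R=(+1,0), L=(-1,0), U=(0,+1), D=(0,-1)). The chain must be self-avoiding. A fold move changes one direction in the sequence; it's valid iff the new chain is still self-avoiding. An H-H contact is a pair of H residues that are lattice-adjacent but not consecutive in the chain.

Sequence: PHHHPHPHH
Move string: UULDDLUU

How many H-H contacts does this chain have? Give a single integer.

Positions: [(0, 0), (0, 1), (0, 2), (-1, 2), (-1, 1), (-1, 0), (-2, 0), (-2, 1), (-2, 2)]
H-H contact: residue 3 @(-1,2) - residue 8 @(-2, 2)

Answer: 1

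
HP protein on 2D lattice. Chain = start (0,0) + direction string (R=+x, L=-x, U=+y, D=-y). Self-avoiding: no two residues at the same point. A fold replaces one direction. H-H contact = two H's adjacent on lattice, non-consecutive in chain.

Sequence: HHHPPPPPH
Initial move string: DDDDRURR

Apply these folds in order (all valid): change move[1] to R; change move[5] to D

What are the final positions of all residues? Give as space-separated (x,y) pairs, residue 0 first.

Initial moves: DDDDRURR
Fold: move[1]->R => DRDDRURR (positions: [(0, 0), (0, -1), (1, -1), (1, -2), (1, -3), (2, -3), (2, -2), (3, -2), (4, -2)])
Fold: move[5]->D => DRDDRDRR (positions: [(0, 0), (0, -1), (1, -1), (1, -2), (1, -3), (2, -3), (2, -4), (3, -4), (4, -4)])

Answer: (0,0) (0,-1) (1,-1) (1,-2) (1,-3) (2,-3) (2,-4) (3,-4) (4,-4)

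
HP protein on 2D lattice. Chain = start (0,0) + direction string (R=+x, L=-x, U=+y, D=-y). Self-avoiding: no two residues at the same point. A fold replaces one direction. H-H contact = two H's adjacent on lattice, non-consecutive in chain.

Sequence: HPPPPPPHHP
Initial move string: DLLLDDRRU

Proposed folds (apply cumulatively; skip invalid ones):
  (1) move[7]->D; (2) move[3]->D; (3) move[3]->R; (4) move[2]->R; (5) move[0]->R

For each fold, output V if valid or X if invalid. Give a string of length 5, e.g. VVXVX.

Answer: XVXXX

Derivation:
Initial: DLLLDDRRU -> [(0, 0), (0, -1), (-1, -1), (-2, -1), (-3, -1), (-3, -2), (-3, -3), (-2, -3), (-1, -3), (-1, -2)]
Fold 1: move[7]->D => DLLLDDRDU INVALID (collision), skipped
Fold 2: move[3]->D => DLLDDDRRU VALID
Fold 3: move[3]->R => DLLRDDRRU INVALID (collision), skipped
Fold 4: move[2]->R => DLRDDDRRU INVALID (collision), skipped
Fold 5: move[0]->R => RLLDDDRRU INVALID (collision), skipped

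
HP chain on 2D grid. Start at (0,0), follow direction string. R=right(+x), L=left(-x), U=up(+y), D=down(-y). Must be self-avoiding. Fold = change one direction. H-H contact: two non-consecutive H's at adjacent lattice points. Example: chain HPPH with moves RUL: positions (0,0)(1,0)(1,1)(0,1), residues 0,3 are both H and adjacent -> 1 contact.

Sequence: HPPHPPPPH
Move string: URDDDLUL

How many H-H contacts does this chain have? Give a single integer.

Positions: [(0, 0), (0, 1), (1, 1), (1, 0), (1, -1), (1, -2), (0, -2), (0, -1), (-1, -1)]
H-H contact: residue 0 @(0,0) - residue 3 @(1, 0)

Answer: 1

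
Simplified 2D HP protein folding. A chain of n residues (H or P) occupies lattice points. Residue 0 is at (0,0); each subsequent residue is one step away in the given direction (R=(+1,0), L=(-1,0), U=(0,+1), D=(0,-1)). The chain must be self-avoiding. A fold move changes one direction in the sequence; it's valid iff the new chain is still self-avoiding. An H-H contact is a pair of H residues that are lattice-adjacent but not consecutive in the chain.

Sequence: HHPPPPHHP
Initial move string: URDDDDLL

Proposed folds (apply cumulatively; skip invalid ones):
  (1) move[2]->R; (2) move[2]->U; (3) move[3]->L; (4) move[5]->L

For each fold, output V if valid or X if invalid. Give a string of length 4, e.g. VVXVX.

Initial: URDDDDLL -> [(0, 0), (0, 1), (1, 1), (1, 0), (1, -1), (1, -2), (1, -3), (0, -3), (-1, -3)]
Fold 1: move[2]->R => URRDDDLL VALID
Fold 2: move[2]->U => URUDDDLL INVALID (collision), skipped
Fold 3: move[3]->L => URRLDDLL INVALID (collision), skipped
Fold 4: move[5]->L => URRDDLLL VALID

Answer: VXXV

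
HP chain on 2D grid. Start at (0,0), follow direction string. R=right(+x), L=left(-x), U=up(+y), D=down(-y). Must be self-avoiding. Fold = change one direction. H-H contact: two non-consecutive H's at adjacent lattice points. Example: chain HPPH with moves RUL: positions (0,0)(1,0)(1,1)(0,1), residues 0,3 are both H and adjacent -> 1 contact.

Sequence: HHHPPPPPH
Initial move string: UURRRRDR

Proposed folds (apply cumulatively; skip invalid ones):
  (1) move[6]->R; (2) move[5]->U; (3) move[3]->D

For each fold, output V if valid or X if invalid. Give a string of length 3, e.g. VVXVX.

Answer: VVV

Derivation:
Initial: UURRRRDR -> [(0, 0), (0, 1), (0, 2), (1, 2), (2, 2), (3, 2), (4, 2), (4, 1), (5, 1)]
Fold 1: move[6]->R => UURRRRRR VALID
Fold 2: move[5]->U => UURRRURR VALID
Fold 3: move[3]->D => UURDRURR VALID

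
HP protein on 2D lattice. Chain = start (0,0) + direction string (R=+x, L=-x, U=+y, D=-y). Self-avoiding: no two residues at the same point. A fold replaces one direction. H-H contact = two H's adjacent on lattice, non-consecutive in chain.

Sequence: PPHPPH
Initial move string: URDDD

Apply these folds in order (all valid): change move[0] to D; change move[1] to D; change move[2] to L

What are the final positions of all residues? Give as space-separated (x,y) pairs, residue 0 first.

Initial moves: URDDD
Fold: move[0]->D => DRDDD (positions: [(0, 0), (0, -1), (1, -1), (1, -2), (1, -3), (1, -4)])
Fold: move[1]->D => DDDDD (positions: [(0, 0), (0, -1), (0, -2), (0, -3), (0, -4), (0, -5)])
Fold: move[2]->L => DDLDD (positions: [(0, 0), (0, -1), (0, -2), (-1, -2), (-1, -3), (-1, -4)])

Answer: (0,0) (0,-1) (0,-2) (-1,-2) (-1,-3) (-1,-4)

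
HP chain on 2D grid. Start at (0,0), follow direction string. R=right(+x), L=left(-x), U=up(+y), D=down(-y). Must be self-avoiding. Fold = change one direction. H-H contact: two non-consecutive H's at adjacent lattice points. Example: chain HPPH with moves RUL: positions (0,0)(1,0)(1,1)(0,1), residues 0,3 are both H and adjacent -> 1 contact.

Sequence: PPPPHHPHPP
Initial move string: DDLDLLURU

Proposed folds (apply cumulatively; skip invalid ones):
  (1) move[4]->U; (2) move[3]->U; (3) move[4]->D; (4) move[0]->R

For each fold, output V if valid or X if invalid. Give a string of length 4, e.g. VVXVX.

Initial: DDLDLLURU -> [(0, 0), (0, -1), (0, -2), (-1, -2), (-1, -3), (-2, -3), (-3, -3), (-3, -2), (-2, -2), (-2, -1)]
Fold 1: move[4]->U => DDLDULURU INVALID (collision), skipped
Fold 2: move[3]->U => DDLULLURU VALID
Fold 3: move[4]->D => DDLUDLURU INVALID (collision), skipped
Fold 4: move[0]->R => RDLULLURU INVALID (collision), skipped

Answer: XVXX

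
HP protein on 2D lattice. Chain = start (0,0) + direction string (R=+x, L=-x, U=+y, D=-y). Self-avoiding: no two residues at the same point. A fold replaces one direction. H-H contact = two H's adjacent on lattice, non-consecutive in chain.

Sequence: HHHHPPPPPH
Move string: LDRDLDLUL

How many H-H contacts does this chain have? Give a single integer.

Positions: [(0, 0), (-1, 0), (-1, -1), (0, -1), (0, -2), (-1, -2), (-1, -3), (-2, -3), (-2, -2), (-3, -2)]
H-H contact: residue 0 @(0,0) - residue 3 @(0, -1)

Answer: 1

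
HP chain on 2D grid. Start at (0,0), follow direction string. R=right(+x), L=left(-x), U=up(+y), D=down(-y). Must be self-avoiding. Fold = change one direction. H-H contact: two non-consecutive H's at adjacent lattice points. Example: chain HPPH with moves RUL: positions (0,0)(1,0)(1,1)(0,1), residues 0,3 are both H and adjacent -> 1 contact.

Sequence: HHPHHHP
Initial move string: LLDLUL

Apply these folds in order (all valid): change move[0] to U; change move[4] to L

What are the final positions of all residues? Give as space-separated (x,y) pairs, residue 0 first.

Answer: (0,0) (0,1) (-1,1) (-1,0) (-2,0) (-3,0) (-4,0)

Derivation:
Initial moves: LLDLUL
Fold: move[0]->U => ULDLUL (positions: [(0, 0), (0, 1), (-1, 1), (-1, 0), (-2, 0), (-2, 1), (-3, 1)])
Fold: move[4]->L => ULDLLL (positions: [(0, 0), (0, 1), (-1, 1), (-1, 0), (-2, 0), (-3, 0), (-4, 0)])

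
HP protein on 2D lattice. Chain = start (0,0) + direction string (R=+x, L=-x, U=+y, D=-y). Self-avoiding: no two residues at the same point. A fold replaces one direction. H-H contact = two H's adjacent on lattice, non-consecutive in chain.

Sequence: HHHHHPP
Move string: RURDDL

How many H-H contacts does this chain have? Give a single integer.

Positions: [(0, 0), (1, 0), (1, 1), (2, 1), (2, 0), (2, -1), (1, -1)]
H-H contact: residue 1 @(1,0) - residue 4 @(2, 0)

Answer: 1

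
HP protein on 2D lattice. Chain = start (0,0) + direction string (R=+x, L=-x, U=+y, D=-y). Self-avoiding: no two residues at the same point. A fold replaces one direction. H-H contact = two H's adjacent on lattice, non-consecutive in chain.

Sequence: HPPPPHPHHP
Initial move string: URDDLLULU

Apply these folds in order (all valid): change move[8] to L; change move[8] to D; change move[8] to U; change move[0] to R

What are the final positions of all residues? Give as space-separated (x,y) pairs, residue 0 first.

Initial moves: URDDLLULU
Fold: move[8]->L => URDDLLULL (positions: [(0, 0), (0, 1), (1, 1), (1, 0), (1, -1), (0, -1), (-1, -1), (-1, 0), (-2, 0), (-3, 0)])
Fold: move[8]->D => URDDLLULD (positions: [(0, 0), (0, 1), (1, 1), (1, 0), (1, -1), (0, -1), (-1, -1), (-1, 0), (-2, 0), (-2, -1)])
Fold: move[8]->U => URDDLLULU (positions: [(0, 0), (0, 1), (1, 1), (1, 0), (1, -1), (0, -1), (-1, -1), (-1, 0), (-2, 0), (-2, 1)])
Fold: move[0]->R => RRDDLLULU (positions: [(0, 0), (1, 0), (2, 0), (2, -1), (2, -2), (1, -2), (0, -2), (0, -1), (-1, -1), (-1, 0)])

Answer: (0,0) (1,0) (2,0) (2,-1) (2,-2) (1,-2) (0,-2) (0,-1) (-1,-1) (-1,0)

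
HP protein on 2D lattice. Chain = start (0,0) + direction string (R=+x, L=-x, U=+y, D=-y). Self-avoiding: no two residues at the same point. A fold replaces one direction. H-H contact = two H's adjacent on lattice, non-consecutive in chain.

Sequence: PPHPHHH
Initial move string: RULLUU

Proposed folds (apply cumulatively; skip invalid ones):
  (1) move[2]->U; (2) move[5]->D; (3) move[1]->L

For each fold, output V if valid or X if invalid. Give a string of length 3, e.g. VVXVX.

Answer: VXX

Derivation:
Initial: RULLUU -> [(0, 0), (1, 0), (1, 1), (0, 1), (-1, 1), (-1, 2), (-1, 3)]
Fold 1: move[2]->U => RUULUU VALID
Fold 2: move[5]->D => RUULUD INVALID (collision), skipped
Fold 3: move[1]->L => RLULUU INVALID (collision), skipped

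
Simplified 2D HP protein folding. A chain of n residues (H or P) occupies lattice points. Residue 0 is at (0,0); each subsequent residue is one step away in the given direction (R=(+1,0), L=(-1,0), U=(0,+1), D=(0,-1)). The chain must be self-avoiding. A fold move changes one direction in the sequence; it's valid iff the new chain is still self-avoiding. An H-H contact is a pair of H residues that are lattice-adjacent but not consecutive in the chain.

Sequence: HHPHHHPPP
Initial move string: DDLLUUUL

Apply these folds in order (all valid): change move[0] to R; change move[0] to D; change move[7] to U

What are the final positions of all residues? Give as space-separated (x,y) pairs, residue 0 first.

Answer: (0,0) (0,-1) (0,-2) (-1,-2) (-2,-2) (-2,-1) (-2,0) (-2,1) (-2,2)

Derivation:
Initial moves: DDLLUUUL
Fold: move[0]->R => RDLLUUUL (positions: [(0, 0), (1, 0), (1, -1), (0, -1), (-1, -1), (-1, 0), (-1, 1), (-1, 2), (-2, 2)])
Fold: move[0]->D => DDLLUUUL (positions: [(0, 0), (0, -1), (0, -2), (-1, -2), (-2, -2), (-2, -1), (-2, 0), (-2, 1), (-3, 1)])
Fold: move[7]->U => DDLLUUUU (positions: [(0, 0), (0, -1), (0, -2), (-1, -2), (-2, -2), (-2, -1), (-2, 0), (-2, 1), (-2, 2)])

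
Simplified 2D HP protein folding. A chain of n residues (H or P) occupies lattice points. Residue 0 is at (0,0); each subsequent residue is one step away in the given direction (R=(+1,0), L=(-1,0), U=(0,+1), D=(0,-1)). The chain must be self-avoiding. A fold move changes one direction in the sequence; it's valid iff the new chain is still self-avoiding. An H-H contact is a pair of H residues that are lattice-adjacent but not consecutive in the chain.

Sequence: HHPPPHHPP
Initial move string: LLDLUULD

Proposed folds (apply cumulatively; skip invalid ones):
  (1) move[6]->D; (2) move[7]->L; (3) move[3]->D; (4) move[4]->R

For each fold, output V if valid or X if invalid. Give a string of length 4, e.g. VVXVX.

Initial: LLDLUULD -> [(0, 0), (-1, 0), (-2, 0), (-2, -1), (-3, -1), (-3, 0), (-3, 1), (-4, 1), (-4, 0)]
Fold 1: move[6]->D => LLDLUUDD INVALID (collision), skipped
Fold 2: move[7]->L => LLDLUULL VALID
Fold 3: move[3]->D => LLDDUULL INVALID (collision), skipped
Fold 4: move[4]->R => LLDLRULL INVALID (collision), skipped

Answer: XVXX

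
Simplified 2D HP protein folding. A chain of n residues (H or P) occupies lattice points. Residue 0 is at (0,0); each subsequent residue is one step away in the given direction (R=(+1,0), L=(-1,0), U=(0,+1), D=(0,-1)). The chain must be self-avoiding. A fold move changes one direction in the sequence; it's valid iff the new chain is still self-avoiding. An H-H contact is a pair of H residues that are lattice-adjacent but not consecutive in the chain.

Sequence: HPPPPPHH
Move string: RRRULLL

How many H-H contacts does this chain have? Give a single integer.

Answer: 1

Derivation:
Positions: [(0, 0), (1, 0), (2, 0), (3, 0), (3, 1), (2, 1), (1, 1), (0, 1)]
H-H contact: residue 0 @(0,0) - residue 7 @(0, 1)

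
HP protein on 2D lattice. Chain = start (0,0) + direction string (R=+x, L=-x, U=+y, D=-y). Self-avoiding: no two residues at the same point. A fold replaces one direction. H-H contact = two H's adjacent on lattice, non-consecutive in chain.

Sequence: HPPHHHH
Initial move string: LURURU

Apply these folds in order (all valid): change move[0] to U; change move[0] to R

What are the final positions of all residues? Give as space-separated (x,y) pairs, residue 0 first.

Initial moves: LURURU
Fold: move[0]->U => UURURU (positions: [(0, 0), (0, 1), (0, 2), (1, 2), (1, 3), (2, 3), (2, 4)])
Fold: move[0]->R => RURURU (positions: [(0, 0), (1, 0), (1, 1), (2, 1), (2, 2), (3, 2), (3, 3)])

Answer: (0,0) (1,0) (1,1) (2,1) (2,2) (3,2) (3,3)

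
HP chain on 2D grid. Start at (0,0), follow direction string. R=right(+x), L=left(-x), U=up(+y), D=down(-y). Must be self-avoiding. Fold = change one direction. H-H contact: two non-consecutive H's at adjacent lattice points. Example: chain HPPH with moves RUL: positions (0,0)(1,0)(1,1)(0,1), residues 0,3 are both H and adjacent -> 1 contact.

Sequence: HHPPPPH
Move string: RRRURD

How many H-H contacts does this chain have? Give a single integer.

Answer: 0

Derivation:
Positions: [(0, 0), (1, 0), (2, 0), (3, 0), (3, 1), (4, 1), (4, 0)]
No H-H contacts found.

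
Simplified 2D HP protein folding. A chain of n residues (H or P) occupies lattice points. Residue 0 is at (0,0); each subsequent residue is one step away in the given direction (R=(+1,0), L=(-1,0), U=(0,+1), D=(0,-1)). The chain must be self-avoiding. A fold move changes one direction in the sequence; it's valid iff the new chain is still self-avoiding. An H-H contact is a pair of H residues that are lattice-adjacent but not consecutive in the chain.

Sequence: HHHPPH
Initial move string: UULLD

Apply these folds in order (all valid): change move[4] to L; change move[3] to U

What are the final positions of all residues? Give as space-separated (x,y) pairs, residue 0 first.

Answer: (0,0) (0,1) (0,2) (-1,2) (-1,3) (-2,3)

Derivation:
Initial moves: UULLD
Fold: move[4]->L => UULLL (positions: [(0, 0), (0, 1), (0, 2), (-1, 2), (-2, 2), (-3, 2)])
Fold: move[3]->U => UULUL (positions: [(0, 0), (0, 1), (0, 2), (-1, 2), (-1, 3), (-2, 3)])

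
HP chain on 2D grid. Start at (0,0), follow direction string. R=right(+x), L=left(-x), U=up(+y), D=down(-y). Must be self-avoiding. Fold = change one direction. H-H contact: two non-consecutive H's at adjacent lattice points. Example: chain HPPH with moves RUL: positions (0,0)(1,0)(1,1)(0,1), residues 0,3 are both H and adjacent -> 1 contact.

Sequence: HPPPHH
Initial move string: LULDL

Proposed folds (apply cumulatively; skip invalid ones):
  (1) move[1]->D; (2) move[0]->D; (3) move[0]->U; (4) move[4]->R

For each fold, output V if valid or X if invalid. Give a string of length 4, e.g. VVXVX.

Initial: LULDL -> [(0, 0), (-1, 0), (-1, 1), (-2, 1), (-2, 0), (-3, 0)]
Fold 1: move[1]->D => LDLDL VALID
Fold 2: move[0]->D => DDLDL VALID
Fold 3: move[0]->U => UDLDL INVALID (collision), skipped
Fold 4: move[4]->R => DDLDR VALID

Answer: VVXV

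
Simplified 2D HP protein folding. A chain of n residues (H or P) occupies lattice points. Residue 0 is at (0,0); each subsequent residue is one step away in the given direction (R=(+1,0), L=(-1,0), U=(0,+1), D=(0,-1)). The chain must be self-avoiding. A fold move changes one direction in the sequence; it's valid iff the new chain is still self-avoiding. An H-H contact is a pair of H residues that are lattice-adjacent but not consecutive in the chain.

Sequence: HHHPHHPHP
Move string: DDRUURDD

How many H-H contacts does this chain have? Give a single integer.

Answer: 3

Derivation:
Positions: [(0, 0), (0, -1), (0, -2), (1, -2), (1, -1), (1, 0), (2, 0), (2, -1), (2, -2)]
H-H contact: residue 0 @(0,0) - residue 5 @(1, 0)
H-H contact: residue 1 @(0,-1) - residue 4 @(1, -1)
H-H contact: residue 4 @(1,-1) - residue 7 @(2, -1)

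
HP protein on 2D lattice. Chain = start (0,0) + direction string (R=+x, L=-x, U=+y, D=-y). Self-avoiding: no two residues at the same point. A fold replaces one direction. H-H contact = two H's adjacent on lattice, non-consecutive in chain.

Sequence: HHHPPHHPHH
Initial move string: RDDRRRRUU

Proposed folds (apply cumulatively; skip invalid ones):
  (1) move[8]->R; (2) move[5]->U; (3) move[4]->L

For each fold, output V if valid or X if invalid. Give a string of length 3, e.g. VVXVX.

Answer: VVX

Derivation:
Initial: RDDRRRRUU -> [(0, 0), (1, 0), (1, -1), (1, -2), (2, -2), (3, -2), (4, -2), (5, -2), (5, -1), (5, 0)]
Fold 1: move[8]->R => RDDRRRRUR VALID
Fold 2: move[5]->U => RDDRRURUR VALID
Fold 3: move[4]->L => RDDRLURUR INVALID (collision), skipped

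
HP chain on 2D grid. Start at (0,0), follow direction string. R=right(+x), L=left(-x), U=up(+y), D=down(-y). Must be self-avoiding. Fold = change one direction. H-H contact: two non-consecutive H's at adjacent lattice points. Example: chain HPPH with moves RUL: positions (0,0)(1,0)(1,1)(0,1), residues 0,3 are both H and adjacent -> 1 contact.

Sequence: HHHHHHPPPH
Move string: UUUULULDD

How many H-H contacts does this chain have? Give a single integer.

Positions: [(0, 0), (0, 1), (0, 2), (0, 3), (0, 4), (-1, 4), (-1, 5), (-2, 5), (-2, 4), (-2, 3)]
No H-H contacts found.

Answer: 0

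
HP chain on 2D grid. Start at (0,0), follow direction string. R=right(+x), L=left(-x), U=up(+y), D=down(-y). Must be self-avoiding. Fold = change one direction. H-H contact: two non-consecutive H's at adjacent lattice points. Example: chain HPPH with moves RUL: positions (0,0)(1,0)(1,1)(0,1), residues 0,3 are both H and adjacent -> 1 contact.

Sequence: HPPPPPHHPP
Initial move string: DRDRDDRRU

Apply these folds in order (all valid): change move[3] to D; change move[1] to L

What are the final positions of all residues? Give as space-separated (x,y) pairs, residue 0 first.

Answer: (0,0) (0,-1) (-1,-1) (-1,-2) (-1,-3) (-1,-4) (-1,-5) (0,-5) (1,-5) (1,-4)

Derivation:
Initial moves: DRDRDDRRU
Fold: move[3]->D => DRDDDDRRU (positions: [(0, 0), (0, -1), (1, -1), (1, -2), (1, -3), (1, -4), (1, -5), (2, -5), (3, -5), (3, -4)])
Fold: move[1]->L => DLDDDDRRU (positions: [(0, 0), (0, -1), (-1, -1), (-1, -2), (-1, -3), (-1, -4), (-1, -5), (0, -5), (1, -5), (1, -4)])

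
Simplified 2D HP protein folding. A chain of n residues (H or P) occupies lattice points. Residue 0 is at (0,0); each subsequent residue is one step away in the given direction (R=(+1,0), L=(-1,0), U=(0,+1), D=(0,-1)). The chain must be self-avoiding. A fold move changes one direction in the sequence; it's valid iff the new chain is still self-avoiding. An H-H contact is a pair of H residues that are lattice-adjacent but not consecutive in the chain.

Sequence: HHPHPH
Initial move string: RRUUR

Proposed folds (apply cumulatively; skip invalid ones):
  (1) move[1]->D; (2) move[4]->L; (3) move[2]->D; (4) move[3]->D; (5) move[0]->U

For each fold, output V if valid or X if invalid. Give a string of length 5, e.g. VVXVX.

Initial: RRUUR -> [(0, 0), (1, 0), (2, 0), (2, 1), (2, 2), (3, 2)]
Fold 1: move[1]->D => RDUUR INVALID (collision), skipped
Fold 2: move[4]->L => RRUUL VALID
Fold 3: move[2]->D => RRDUL INVALID (collision), skipped
Fold 4: move[3]->D => RRUDL INVALID (collision), skipped
Fold 5: move[0]->U => URUUL VALID

Answer: XVXXV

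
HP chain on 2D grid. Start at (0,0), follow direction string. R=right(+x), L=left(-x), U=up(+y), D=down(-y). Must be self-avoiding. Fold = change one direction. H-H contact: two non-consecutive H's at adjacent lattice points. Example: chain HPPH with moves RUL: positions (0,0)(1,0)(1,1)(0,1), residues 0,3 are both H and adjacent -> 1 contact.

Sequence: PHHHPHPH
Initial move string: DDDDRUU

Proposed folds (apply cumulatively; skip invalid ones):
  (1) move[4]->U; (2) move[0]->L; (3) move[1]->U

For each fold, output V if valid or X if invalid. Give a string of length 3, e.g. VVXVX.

Answer: XVX

Derivation:
Initial: DDDDRUU -> [(0, 0), (0, -1), (0, -2), (0, -3), (0, -4), (1, -4), (1, -3), (1, -2)]
Fold 1: move[4]->U => DDDDUUU INVALID (collision), skipped
Fold 2: move[0]->L => LDDDRUU VALID
Fold 3: move[1]->U => LUDDRUU INVALID (collision), skipped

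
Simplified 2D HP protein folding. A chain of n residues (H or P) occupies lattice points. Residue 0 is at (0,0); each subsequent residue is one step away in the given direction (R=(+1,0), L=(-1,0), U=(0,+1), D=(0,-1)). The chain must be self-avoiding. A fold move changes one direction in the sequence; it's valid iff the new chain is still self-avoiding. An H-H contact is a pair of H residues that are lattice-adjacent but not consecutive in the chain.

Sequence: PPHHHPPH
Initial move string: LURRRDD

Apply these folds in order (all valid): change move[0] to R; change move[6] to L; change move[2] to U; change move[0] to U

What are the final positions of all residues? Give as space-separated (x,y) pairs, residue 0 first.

Answer: (0,0) (0,1) (0,2) (0,3) (1,3) (2,3) (2,2) (1,2)

Derivation:
Initial moves: LURRRDD
Fold: move[0]->R => RURRRDD (positions: [(0, 0), (1, 0), (1, 1), (2, 1), (3, 1), (4, 1), (4, 0), (4, -1)])
Fold: move[6]->L => RURRRDL (positions: [(0, 0), (1, 0), (1, 1), (2, 1), (3, 1), (4, 1), (4, 0), (3, 0)])
Fold: move[2]->U => RUURRDL (positions: [(0, 0), (1, 0), (1, 1), (1, 2), (2, 2), (3, 2), (3, 1), (2, 1)])
Fold: move[0]->U => UUURRDL (positions: [(0, 0), (0, 1), (0, 2), (0, 3), (1, 3), (2, 3), (2, 2), (1, 2)])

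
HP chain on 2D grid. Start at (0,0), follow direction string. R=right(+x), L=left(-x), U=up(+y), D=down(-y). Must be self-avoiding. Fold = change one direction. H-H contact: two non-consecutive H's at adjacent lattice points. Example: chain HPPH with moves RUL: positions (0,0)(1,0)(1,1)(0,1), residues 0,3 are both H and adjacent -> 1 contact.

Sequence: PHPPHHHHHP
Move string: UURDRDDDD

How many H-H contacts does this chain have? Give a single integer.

Positions: [(0, 0), (0, 1), (0, 2), (1, 2), (1, 1), (2, 1), (2, 0), (2, -1), (2, -2), (2, -3)]
H-H contact: residue 1 @(0,1) - residue 4 @(1, 1)

Answer: 1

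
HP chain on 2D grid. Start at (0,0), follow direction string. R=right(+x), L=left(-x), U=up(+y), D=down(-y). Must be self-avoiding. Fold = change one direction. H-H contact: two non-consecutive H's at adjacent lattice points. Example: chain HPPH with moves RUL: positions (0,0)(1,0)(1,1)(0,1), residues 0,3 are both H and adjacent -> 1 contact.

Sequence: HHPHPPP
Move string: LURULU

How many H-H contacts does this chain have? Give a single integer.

Answer: 1

Derivation:
Positions: [(0, 0), (-1, 0), (-1, 1), (0, 1), (0, 2), (-1, 2), (-1, 3)]
H-H contact: residue 0 @(0,0) - residue 3 @(0, 1)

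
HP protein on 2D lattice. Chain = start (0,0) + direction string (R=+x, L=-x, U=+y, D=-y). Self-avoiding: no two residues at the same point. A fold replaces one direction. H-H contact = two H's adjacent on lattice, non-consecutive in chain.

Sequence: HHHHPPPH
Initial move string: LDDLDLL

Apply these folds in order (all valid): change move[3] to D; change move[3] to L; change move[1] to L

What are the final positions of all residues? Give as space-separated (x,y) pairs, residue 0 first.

Initial moves: LDDLDLL
Fold: move[3]->D => LDDDDLL (positions: [(0, 0), (-1, 0), (-1, -1), (-1, -2), (-1, -3), (-1, -4), (-2, -4), (-3, -4)])
Fold: move[3]->L => LDDLDLL (positions: [(0, 0), (-1, 0), (-1, -1), (-1, -2), (-2, -2), (-2, -3), (-3, -3), (-4, -3)])
Fold: move[1]->L => LLDLDLL (positions: [(0, 0), (-1, 0), (-2, 0), (-2, -1), (-3, -1), (-3, -2), (-4, -2), (-5, -2)])

Answer: (0,0) (-1,0) (-2,0) (-2,-1) (-3,-1) (-3,-2) (-4,-2) (-5,-2)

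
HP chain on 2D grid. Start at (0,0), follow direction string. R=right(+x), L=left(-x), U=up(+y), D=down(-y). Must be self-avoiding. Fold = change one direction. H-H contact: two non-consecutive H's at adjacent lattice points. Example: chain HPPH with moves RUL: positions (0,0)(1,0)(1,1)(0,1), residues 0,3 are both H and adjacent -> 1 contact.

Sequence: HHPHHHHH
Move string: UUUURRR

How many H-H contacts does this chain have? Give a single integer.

Answer: 0

Derivation:
Positions: [(0, 0), (0, 1), (0, 2), (0, 3), (0, 4), (1, 4), (2, 4), (3, 4)]
No H-H contacts found.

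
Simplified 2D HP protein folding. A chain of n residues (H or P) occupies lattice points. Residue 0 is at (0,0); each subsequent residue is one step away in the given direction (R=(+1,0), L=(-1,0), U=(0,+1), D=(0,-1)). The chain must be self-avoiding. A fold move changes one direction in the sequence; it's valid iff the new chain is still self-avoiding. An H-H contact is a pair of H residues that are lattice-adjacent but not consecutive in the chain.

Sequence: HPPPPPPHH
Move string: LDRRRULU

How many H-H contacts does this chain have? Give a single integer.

Positions: [(0, 0), (-1, 0), (-1, -1), (0, -1), (1, -1), (2, -1), (2, 0), (1, 0), (1, 1)]
H-H contact: residue 0 @(0,0) - residue 7 @(1, 0)

Answer: 1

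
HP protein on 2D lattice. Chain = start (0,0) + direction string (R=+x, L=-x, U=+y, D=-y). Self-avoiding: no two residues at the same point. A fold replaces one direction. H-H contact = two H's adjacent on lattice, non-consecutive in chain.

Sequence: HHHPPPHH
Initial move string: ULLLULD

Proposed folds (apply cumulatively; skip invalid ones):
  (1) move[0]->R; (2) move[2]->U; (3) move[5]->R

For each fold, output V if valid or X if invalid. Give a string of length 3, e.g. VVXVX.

Initial: ULLLULD -> [(0, 0), (0, 1), (-1, 1), (-2, 1), (-3, 1), (-3, 2), (-4, 2), (-4, 1)]
Fold 1: move[0]->R => RLLLULD INVALID (collision), skipped
Fold 2: move[2]->U => ULULULD VALID
Fold 3: move[5]->R => ULULURD INVALID (collision), skipped

Answer: XVX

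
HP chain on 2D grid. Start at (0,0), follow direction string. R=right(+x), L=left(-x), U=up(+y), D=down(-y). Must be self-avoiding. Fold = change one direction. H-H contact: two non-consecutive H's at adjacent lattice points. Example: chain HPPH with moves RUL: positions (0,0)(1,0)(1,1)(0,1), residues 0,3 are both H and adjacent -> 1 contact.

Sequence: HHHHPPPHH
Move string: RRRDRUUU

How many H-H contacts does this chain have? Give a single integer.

Answer: 0

Derivation:
Positions: [(0, 0), (1, 0), (2, 0), (3, 0), (3, -1), (4, -1), (4, 0), (4, 1), (4, 2)]
No H-H contacts found.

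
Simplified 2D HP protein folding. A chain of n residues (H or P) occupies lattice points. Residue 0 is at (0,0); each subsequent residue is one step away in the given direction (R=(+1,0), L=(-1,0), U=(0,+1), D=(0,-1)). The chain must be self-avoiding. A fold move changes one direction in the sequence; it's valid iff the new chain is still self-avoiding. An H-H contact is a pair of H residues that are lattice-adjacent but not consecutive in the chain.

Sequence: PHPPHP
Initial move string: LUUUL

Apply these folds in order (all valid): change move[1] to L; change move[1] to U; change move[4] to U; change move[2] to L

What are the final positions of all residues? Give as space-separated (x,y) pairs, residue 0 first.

Answer: (0,0) (-1,0) (-1,1) (-2,1) (-2,2) (-2,3)

Derivation:
Initial moves: LUUUL
Fold: move[1]->L => LLUUL (positions: [(0, 0), (-1, 0), (-2, 0), (-2, 1), (-2, 2), (-3, 2)])
Fold: move[1]->U => LUUUL (positions: [(0, 0), (-1, 0), (-1, 1), (-1, 2), (-1, 3), (-2, 3)])
Fold: move[4]->U => LUUUU (positions: [(0, 0), (-1, 0), (-1, 1), (-1, 2), (-1, 3), (-1, 4)])
Fold: move[2]->L => LULUU (positions: [(0, 0), (-1, 0), (-1, 1), (-2, 1), (-2, 2), (-2, 3)])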